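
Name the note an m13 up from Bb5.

Six letters up from B (plus an octave) reaches G.
A minor thirteenth spans 20 semitones, so from Bb5 the target pitch is Gb7.

Gb7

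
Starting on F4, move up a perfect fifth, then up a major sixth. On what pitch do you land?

A5

F4 up a perfect fifth → C5 (7 semitones).
A major sixth up from C5 is A5.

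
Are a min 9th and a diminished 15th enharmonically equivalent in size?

A minor ninth is 13 semitones but a diminished fifteenth is 23 semitones — different sizes.

No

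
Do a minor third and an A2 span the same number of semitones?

Both span 3 semitones: a minor third and an augmented second are the same chromatic distance.

Yes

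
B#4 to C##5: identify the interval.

B to C spans two letter names (B-C) — that makes it a second of some quality.
The major second spans 2 semitones, and B#4 to C##5 is exactly 2 semitones — so this is a major second.

major second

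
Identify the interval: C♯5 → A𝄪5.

C to A spans six letter names (C-D-E-F-G-A) — that makes it a sixth of some quality.
C#5 to A##5 spans 10 semitones — one semitone wider than the major sixth (9) — giving an augmented sixth.

augmented sixth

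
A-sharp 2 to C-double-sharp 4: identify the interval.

major tenth

A to C spans three letter names (A-B-C), plus an octave: a tenth.
The major tenth spans 16 semitones, and A#2 to C##4 is exactly 16 semitones — so this is a major tenth.
(Equivalently, a compound major third: a major third plus an octave.)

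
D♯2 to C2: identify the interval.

augmented 2nd

Descending from D#2 to C2 is the same interval as ascending C2 to D#2.
C to D spans two letter names (C-D), so the interval is some kind of second.
C2 to D#2 spans 3 semitones — one semitone wider than the major second (2) — giving an augmented second.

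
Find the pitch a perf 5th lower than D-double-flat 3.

The fifth takes the letter from D down to G.
Moving 7 semitones down from Dbb3 (the size of a perfect fifth) reaches Gbb2.

G-double-flat 2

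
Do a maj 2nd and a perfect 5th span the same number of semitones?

A major second spans 2 semitones; a perfect fifth spans 7 semitones. They differ by 5.

No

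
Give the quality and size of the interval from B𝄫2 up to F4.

B to F spans five letter names (B-C-D-E-F), plus an octave, so the interval is some kind of twelfth.
A perfect twelfth would be 19 semitones; Bbb2 to F4 is 20, one semitone wider, so the interval is augmented.
(Equivalently, a compound augmented fifth: an augmented fifth plus an octave.)

A12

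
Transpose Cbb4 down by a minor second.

Counting two letter names down from C lands on B.
A minor second is 1 semitone; 1 semitone down from Cbb4 gives Bbb3.

Bbb3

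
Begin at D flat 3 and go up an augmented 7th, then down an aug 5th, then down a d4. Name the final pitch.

C sharp 3

An augmented seventh up from Db3 is C#4.
An augmented fifth down from C#4 is F3.
Down a diminished fourth from F3: C#3 (4 semitones down).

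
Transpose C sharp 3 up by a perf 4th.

The fourth takes the letter from C up to F.
Moving 5 semitones up from C#3 (the size of a perfect fourth) reaches F#3.

F sharp 3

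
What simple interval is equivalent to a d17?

Each octave removed subtracts seven from the number: 17 − 14 = 3.
So a diminished seventeenth is 2 octaves plus a diminished third. The quality is unchanged.

d3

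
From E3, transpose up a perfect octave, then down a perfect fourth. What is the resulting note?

Up a perfect octave from E3: E4 (12 semitones up).
Down a perfect fourth from E4: B3 (5 semitones down).

B3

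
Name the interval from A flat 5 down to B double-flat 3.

Descending from Ab5 to Bbb3 is the same interval as ascending Bbb3 to Ab5.
B to A spans seven letter names (B-C-D-E-F-G-A), plus an octave, so the interval is some kind of fourteenth.
Bbb3 to Ab5 is 23 semitones, matching the major fourteenth exactly, so the quality is major.
(Equivalently, a compound major seventh: a major seventh plus an octave.)

M14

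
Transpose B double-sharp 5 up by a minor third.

The third takes the letter from B up to D.
Moving 3 semitones up from B##5 (the size of a minor third) reaches D##6.

D double-sharp 6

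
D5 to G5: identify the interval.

D to G spans four letter names (D-E-F-G) — that makes it a fourth of some quality.
The perfect fourth spans 5 semitones, and D5 to G5 is exactly 5 semitones — so this is a perfect fourth.

perfect fourth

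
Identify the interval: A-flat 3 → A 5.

A to A is the same letter name, plus 2 octaves — that makes it a fifteenth of some quality.
Ab3 to A5 spans 25 semitones — one semitone wider than the perfect fifteenth (24) — giving an augmented fifteenth.
(Equivalently, a compound augmented octave: an augmented octave plus an octave.)

augmented fifteenth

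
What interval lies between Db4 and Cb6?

D to C spans seven letter names (D-E-F-G-A-B-C), plus an octave, so the interval is some kind of fourteenth.
Db4 to Cb6 is 22 semitones, a half step short of the major fourteenth (23), so this is minor.
(Equivalently, a compound minor seventh: a minor seventh plus an octave.)

minor fourteenth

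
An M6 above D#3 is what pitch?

The sixth takes the letter from D up to B.
A major sixth spans 9 semitones, so from D#3 the target pitch is B#3.

B#3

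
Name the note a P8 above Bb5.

Bb6

An octave keeps the letter name B, an octave up from B.
Moving 12 semitones up from Bb5 (the size of a perfect octave) reaches Bb6.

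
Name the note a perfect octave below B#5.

An octave keeps the letter name B, an octave down from B.
A perfect octave is 12 semitones; 12 semitones down from B#5 gives B#4.

B#4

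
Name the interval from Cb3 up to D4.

C to D spans two letter names (C-D), plus an octave: a ninth.
Cb3 to D4 spans 15 semitones — one semitone wider than the major ninth (14) — giving an augmented ninth.
(Equivalently, a compound augmented second: an augmented second plus an octave.)

A9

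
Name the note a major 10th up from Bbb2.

Three letters up from B (plus an octave) reaches D.
Moving 16 semitones up from Bbb2 (the size of a major tenth) reaches Db4.

Db4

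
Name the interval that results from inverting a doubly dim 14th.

doubly augmented second

First reduce the compound doubly diminished fourteenth to its simple form, a doubly diminished seventh.
The rule of nine gives the new number: 9 − 7 = 2, so a seventh becomes a second.
The quality also flips — doubly diminished becomes doubly augmented — giving a doubly augmented second.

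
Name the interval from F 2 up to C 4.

perfect twelfth

F to C spans five letter names (F-G-A-B-C), plus an octave — that makes it a twelfth of some quality.
Counting semitones, F2→C4 is 19, which is the perfect twelfth.
(Equivalently, a compound perfect fifth: a perfect fifth plus an octave.)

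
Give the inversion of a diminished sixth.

The rule of nine gives the new number: 9 − 6 = 3, so a sixth becomes a third.
The quality also flips — diminished becomes augmented — giving an augmented third.

augmented 3rd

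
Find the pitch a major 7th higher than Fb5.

Counting seven letter names up from F lands on E.
Moving 11 semitones up from Fb5 (the size of a major seventh) reaches Eb6.

Eb6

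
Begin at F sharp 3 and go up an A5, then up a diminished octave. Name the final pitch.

C sharp 5

An augmented fifth up from F#3 is C##4.
C##4 up a diminished octave → C#5 (11 semitones).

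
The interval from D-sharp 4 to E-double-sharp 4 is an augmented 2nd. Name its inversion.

diminished 7th

Inverted interval numbers add to nine, so a second pairs with a seventh (2 + 7 = 9).
And augmented becomes diminished under inversion, so we get a diminished seventh.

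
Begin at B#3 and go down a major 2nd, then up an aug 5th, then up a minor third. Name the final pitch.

G##4

A major second down from B#3 is A#3.
A#3 up an augmented fifth → E##4 (8 semitones).
Up a minor third from E##4: G##4 (3 semitones up).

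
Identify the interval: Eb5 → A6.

augmented 11th

E to A spans four letter names (E-F-G-A), plus an octave — that makes it an eleventh of some quality.
Eb5 to A6 spans 18 semitones — one semitone wider than the perfect eleventh (17) — giving an augmented eleventh.
(Equivalently, a compound augmented fourth: an augmented fourth plus an octave.)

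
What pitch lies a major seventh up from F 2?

Seven letter names up from F: E.
A major seventh is 11 semitones; 11 semitones up from F2 gives E3.

E 3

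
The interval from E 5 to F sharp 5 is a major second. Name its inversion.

The rule of nine gives the new number: 9 − 2 = 7, so a second becomes a seventh.
Quality inverts too: major becomes minor. That makes the inversion a minor seventh.

minor seventh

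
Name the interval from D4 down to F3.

Descending from D4 to F3 is the same interval as ascending F3 to D4.
F to D spans six letter names (F-G-A-B-C-D): a sixth.
F3 to D4 is 9 semitones, matching the major sixth exactly, so the quality is major.

major sixth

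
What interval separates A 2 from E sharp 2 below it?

diminished fourth

Descending from A2 to E#2 is the same interval as ascending E#2 to A2.
E to A spans four letter names (E-F-G-A), so the interval is some kind of fourth.
E#2 to A2 spans 4 semitones — one semitone narrower than the perfect fourth (5) — giving a diminished fourth.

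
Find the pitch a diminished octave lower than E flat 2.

The letter stays E (same as the start), shifted an octave down.
A diminished octave is 11 semitones; 11 semitones down from Eb2 gives E1.

E 1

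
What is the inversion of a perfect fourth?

perfect fifth

Interval numbers invert to sum to nine: 4 + 5 = 9, so a fourth inverts to a fifth.
Quality inverts too: perfect stays perfect. That makes the inversion a perfect fifth.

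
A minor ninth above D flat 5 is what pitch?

E double-flat 6

The ninth's letter: D up two letter names plus an octave → E.
A minor ninth spans 13 semitones, so from Db5 the target pitch is Ebb6.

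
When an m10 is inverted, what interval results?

First reduce the compound minor tenth to its simple form, a minor third.
The rule of nine gives the new number: 9 − 3 = 6, so a third becomes a sixth.
Quality inverts too: minor becomes major. That makes the inversion a major sixth.

major 6th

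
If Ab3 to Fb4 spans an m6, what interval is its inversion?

Inverted interval numbers add to nine, so a sixth pairs with a third (6 + 3 = 9).
And minor becomes major under inversion, so we get a major third.

M3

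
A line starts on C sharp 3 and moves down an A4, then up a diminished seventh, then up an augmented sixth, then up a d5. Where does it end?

An augmented fourth down from C#3 is G2.
A diminished seventh up from G2 is Fb3.
Fb3 up an augmented sixth → D4 (10 semitones).
D4 up a diminished fifth → Ab4 (6 semitones).

A flat 4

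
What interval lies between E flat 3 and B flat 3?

perfect fifth

E to B spans five letter names (E-F-G-A-B), so the interval is some kind of fifth.
Counting semitones, Eb3→Bb3 is 7, which is the perfect fifth.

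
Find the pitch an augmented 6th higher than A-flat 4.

Counting six letter names up from A lands on F.
An augmented sixth spans 10 semitones, so from Ab4 the target pitch is F#5.

F-sharp 5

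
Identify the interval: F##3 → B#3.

P4

F to B spans four letter names (F-G-A-B) — that makes it a fourth of some quality.
F##3 to B#3 is 5 semitones, matching the perfect fourth exactly, so the quality is perfect.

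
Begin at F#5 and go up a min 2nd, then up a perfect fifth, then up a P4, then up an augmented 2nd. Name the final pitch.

Up a minor second from F#5: G5 (1 semitone up).
Up a perfect fifth from G5: D6 (7 semitones up).
A perfect fourth up from D6 is G6.
G6 up an augmented second → A#6 (3 semitones).

A#6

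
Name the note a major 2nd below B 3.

A 3

Counting two letter names down from B lands on A.
A major second is 2 semitones; 2 semitones down from B3 gives A3.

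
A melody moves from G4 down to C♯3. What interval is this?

Descending from G4 to C#3 is the same interval as ascending C#3 to G4.
C to G spans five letter names (C-D-E-F-G), plus an octave: a twelfth.
The perfect twelfth is 19 semitones; here we have 18, one semitone narrower: diminished.
(Equivalently, a compound diminished fifth: a diminished fifth plus an octave.)

diminished twelfth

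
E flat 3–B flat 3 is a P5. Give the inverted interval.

perfect 4th

Inverted interval numbers add to nine, so a fifth pairs with a fourth (5 + 4 = 9).
Quality inverts too: perfect stays perfect. That makes the inversion a perfect fourth.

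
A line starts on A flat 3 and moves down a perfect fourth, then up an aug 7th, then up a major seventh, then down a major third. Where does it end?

A sharp 4

Ab3 down a perfect fourth → Eb3 (5 semitones).
Eb3 up an augmented seventh → D#4 (12 semitones).
D#4 up a major seventh → C##5 (11 semitones).
A major third down from C##5 is A#4.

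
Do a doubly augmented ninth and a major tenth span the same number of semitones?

A doubly augmented ninth = 16 semitones = a major tenth; enharmonically equal.

Yes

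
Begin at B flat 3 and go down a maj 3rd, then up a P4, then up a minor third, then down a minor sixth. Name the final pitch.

Bb3 down a major third → Gb3 (4 semitones).
Gb3 up a perfect fourth → Cb4 (5 semitones).
Cb4 up a minor third → Ebb4 (3 semitones).
A minor sixth down from Ebb4 is Gb3.

G flat 3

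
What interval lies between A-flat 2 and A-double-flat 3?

A to A is the same letter name, plus an octave, so the interval is some kind of octave.
The perfect octave is 12 semitones; here we have 11, one semitone narrower: diminished.

d8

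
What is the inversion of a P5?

Inverted interval numbers add to nine, so a fifth pairs with a fourth (5 + 4 = 9).
And perfect stays perfect under inversion, so we get a perfect fourth.

perfect fourth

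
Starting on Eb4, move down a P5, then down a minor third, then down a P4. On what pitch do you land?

Down a perfect fifth from Eb4: Ab3 (7 semitones down).
Down a minor third from Ab3: F3 (3 semitones down).
Down a perfect fourth from F3: C3 (5 semitones down).

C3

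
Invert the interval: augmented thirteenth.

diminished third

First reduce the compound augmented thirteenth to its simple form, an augmented sixth.
The rule of nine gives the new number: 9 − 6 = 3, so a sixth becomes a third.
And augmented becomes diminished under inversion, so we get a diminished third.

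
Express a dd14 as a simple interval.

Each octave removed subtracts seven from the number: 14 − 7 = 7.
That makes a doubly diminished fourteenth a compound doubly diminished seventh — an octave plus a doubly diminished seventh.

doubly diminished seventh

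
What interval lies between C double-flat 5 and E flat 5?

augmented third

C to E spans three letter names (C-D-E): a third.
The major third is 4 semitones; here we have 5, one semitone wider: augmented.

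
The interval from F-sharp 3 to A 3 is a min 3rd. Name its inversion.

M6

Inverted interval numbers add to nine, so a third pairs with a sixth (3 + 6 = 9).
And minor becomes major under inversion, so we get a major sixth.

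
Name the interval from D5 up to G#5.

augmented fourth

D to G spans four letter names (D-E-F-G): a fourth.
The perfect fourth is 5 semitones; here we have 6, one semitone wider: augmented.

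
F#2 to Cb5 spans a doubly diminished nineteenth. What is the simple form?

Take out 2 octaves (14 from the number): 19 − 14 = 5.
That makes a doubly diminished nineteenth a compound doubly diminished fifth — 2 octaves plus a doubly diminished fifth.

doubly diminished 5th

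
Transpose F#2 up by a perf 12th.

Five letters up from F (plus an octave) reaches C.
Moving 19 semitones up from F#2 (the size of a perfect twelfth) reaches C#4.

C#4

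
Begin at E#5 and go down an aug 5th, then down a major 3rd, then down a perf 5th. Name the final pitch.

Bb3

Down an augmented fifth from E#5: A4 (8 semitones down).
Down a major third from A4: F4 (4 semitones down).
F4 down a perfect fifth → Bb3 (7 semitones).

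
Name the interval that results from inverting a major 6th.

Interval numbers invert to sum to nine: 6 + 3 = 9, so a sixth inverts to a third.
And major becomes minor under inversion, so we get a minor third.

minor 3rd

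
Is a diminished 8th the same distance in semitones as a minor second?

No

11 semitones (diminished octave) vs 1 semitone (minor second): not equal.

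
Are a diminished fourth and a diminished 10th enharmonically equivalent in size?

No

4 semitones (diminished fourth) vs 14 semitones (diminished tenth): not equal.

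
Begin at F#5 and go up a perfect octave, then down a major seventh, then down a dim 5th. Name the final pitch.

A perfect octave up from F#5 is F#6.
F#6 down a major seventh → G5 (11 semitones).
Down a diminished fifth from G5: C#5 (6 semitones down).

C#5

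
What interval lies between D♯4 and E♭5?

D to E spans two letter names (D-E), plus an octave, so the interval is some kind of ninth.
A major ninth would be 14 semitones; D#4 to Eb5 is 12, two semitones narrower, so the interval is diminished.

diminished 9th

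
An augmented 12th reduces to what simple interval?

augmented 5th

Take out an octave (7 from the number): 12 − 7 = 5.
Quality carries through unchanged, so the simple form is an augmented fifth.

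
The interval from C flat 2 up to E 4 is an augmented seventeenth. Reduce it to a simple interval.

Each octave removed subtracts seven from the number: 17 − 14 = 3.
Quality carries through unchanged, so the simple form is an augmented third.

A3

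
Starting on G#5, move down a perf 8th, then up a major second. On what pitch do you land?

G#5 down a perfect octave → G#4 (12 semitones).
Up a major second from G#4: A#4 (2 semitones up).

A#4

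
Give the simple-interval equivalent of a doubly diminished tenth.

Subtracting seven from the interval number removes an octave: 10 − 7 = 3.
So a doubly diminished tenth is an octave plus a doubly diminished third. The quality is unchanged.

doubly diminished third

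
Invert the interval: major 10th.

m6

First reduce the compound major tenth to its simple form, a major third.
Inverted interval numbers add to nine, so a third pairs with a sixth (3 + 6 = 9).
And major becomes minor under inversion, so we get a minor sixth.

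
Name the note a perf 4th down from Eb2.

Bb1

The fourth takes the letter from E down to B.
Moving 5 semitones down from Eb2 (the size of a perfect fourth) reaches Bb1.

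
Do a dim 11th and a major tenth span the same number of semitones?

Both span 16 semitones: a diminished eleventh and a major tenth are the same chromatic distance.

Yes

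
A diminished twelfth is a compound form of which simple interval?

Subtracting seven from the interval number removes an octave: 12 − 7 = 5.
So a diminished twelfth is an octave plus a diminished fifth. The quality is unchanged.

diminished 5th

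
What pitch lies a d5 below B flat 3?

E 3

Five letter names down from B: E.
Moving 6 semitones down from Bb3 (the size of a diminished fifth) reaches E3.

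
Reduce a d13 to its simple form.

diminished 6th

Each octave removed subtracts seven from the number: 13 − 7 = 6.
That makes a diminished thirteenth a compound diminished sixth — an octave plus a diminished sixth.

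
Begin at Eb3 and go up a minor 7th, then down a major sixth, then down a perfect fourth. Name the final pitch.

Up a minor seventh from Eb3: Db4 (10 semitones up).
Db4 down a major sixth → Fb3 (9 semitones).
A perfect fourth down from Fb3 is Cb3.

Cb3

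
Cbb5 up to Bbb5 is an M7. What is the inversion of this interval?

minor 2nd

Inverted interval numbers add to nine, so a seventh pairs with a second (7 + 2 = 9).
And major becomes minor under inversion, so we get a minor second.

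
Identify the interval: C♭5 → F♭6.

perfect eleventh

C to F spans four letter names (C-D-E-F), plus an octave — that makes it an eleventh of some quality.
Counting semitones, Cb5→Fb6 is 17, which is the perfect eleventh.
(Equivalently, a compound perfect fourth: a perfect fourth plus an octave.)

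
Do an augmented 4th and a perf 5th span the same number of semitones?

No

An augmented fourth spans 6 semitones; a perfect fifth spans 7 semitones. They differ by 1.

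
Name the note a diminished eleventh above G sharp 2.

Counting four letter names plus an octave up from G lands on C.
A diminished eleventh is 16 semitones; 16 semitones up from G#2 gives C4.

C 4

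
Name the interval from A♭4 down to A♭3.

Descending from Ab4 to Ab3 is the same interval as ascending Ab3 to Ab4.
A to A is the same letter name, plus an octave — that makes it an octave of some quality.
Counting semitones, Ab3→Ab4 is 12, which is the perfect octave.

P8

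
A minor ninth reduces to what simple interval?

Subtracting seven from the interval number removes an octave: 9 − 7 = 2.
That makes a minor ninth a compound minor second — an octave plus a minor second.

minor 2nd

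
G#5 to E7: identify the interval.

G to E spans six letter names (G-A-B-C-D-E), plus an octave: a thirteenth.
At 20 semitones, G#5→E7 falls one short of a major thirteenth: minor.
(Equivalently, a compound minor sixth: a minor sixth plus an octave.)

minor thirteenth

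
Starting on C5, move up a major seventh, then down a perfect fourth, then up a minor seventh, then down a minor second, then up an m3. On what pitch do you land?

F#6

Up a major seventh from C5: B5 (11 semitones up).
B5 down a perfect fourth → F#5 (5 semitones).
Up a minor seventh from F#5: E6 (10 semitones up).
E6 down a minor second → D#6 (1 semitone).
D#6 up a minor third → F#6 (3 semitones).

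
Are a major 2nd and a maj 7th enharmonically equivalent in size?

A major second spans 2 semitones; a major seventh spans 11 semitones. They differ by 9.

No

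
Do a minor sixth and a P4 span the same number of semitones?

No

A minor sixth is 8 semitones but a perfect fourth is 5 semitones — different sizes.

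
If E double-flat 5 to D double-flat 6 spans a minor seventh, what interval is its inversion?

The rule of nine gives the new number: 9 − 7 = 2, so a seventh becomes a second.
Quality inverts too: minor becomes major. That makes the inversion a major second.

major 2nd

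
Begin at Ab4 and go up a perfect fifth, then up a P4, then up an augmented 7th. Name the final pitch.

A perfect fifth up from Ab4 is Eb5.
A perfect fourth up from Eb5 is Ab5.
Ab5 up an augmented seventh → G#6 (12 semitones).

G#6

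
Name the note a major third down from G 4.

The third takes the letter from G down to E.
A major third spans 4 semitones, so from G4 the target pitch is Eb4.

E flat 4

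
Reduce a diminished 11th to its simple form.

Subtracting seven from the interval number removes an octave: 11 − 7 = 4.
That makes a diminished eleventh a compound diminished fourth — an octave plus a diminished fourth.

diminished fourth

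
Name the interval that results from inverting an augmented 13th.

d3

First reduce the compound augmented thirteenth to its simple form, an augmented sixth.
Inverted interval numbers add to nine, so a sixth pairs with a third (6 + 3 = 9).
Quality inverts too: augmented becomes diminished. That makes the inversion a diminished third.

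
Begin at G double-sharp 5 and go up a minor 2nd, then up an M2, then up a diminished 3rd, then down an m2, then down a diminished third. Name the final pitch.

A double-sharp 5

Up a minor second from G##5: A#5 (1 semitone up).
Up a major second from A#5: B#5 (2 semitones up).
A diminished third up from B#5 is D6.
Down a minor second from D6: C#6 (1 semitone down).
Down a diminished third from C#6: A##5 (2 semitones down).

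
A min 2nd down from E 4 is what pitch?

D-sharp 4

Counting two letter names down from E lands on D.
A minor second spans 1 semitone, so from E4 the target pitch is D#4.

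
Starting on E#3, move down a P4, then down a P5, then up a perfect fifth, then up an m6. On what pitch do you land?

G#3

E#3 down a perfect fourth → B#2 (5 semitones).
B#2 down a perfect fifth → E#2 (7 semitones).
E#2 up a perfect fifth → B#2 (7 semitones).
Up a minor sixth from B#2: G#3 (8 semitones up).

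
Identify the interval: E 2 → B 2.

E to B spans five letter names (E-F-G-A-B): a fifth.
The perfect fifth spans 7 semitones, and E2 to B2 is exactly 7 semitones — so this is a perfect fifth.

perfect fifth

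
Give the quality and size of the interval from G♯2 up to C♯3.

perfect fourth

G to C spans four letter names (G-A-B-C) — that makes it a fourth of some quality.
The perfect fourth spans 5 semitones, and G#2 to C#3 is exactly 5 semitones — so this is a perfect fourth.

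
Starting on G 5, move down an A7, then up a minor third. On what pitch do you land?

G5 down an augmented seventh → Abb4 (12 semitones).
A minor third up from Abb4 is Cbb5.

C double-flat 5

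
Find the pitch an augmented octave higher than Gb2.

For an octave the letter name doesn't change: still G, an octave up.
An augmented octave is 13 semitones; 13 semitones up from Gb2 gives G3.

G3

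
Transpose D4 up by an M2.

E4

Two letter names up from D: E.
A major second spans 2 semitones, so from D4 the target pitch is E4.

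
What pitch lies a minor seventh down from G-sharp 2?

A-sharp 1

The seventh takes the letter from G down to A.
A minor seventh spans 10 semitones, so from G#2 the target pitch is A#1.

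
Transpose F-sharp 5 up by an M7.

E-sharp 6

Counting seven letter names up from F lands on E.
Moving 11 semitones up from F#5 (the size of a major seventh) reaches E#6.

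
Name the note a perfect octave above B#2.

B#3

The letter stays B (same as the start), shifted an octave up.
A perfect octave spans 12 semitones, so from B#2 the target pitch is B#3.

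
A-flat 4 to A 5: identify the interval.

A to A is the same letter name, plus an octave: an octave.
The perfect octave is 12 semitones; here we have 13, one semitone wider: augmented.

augmented octave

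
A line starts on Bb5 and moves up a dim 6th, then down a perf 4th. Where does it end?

A diminished sixth up from Bb5 is Gbb6.
Gbb6 down a perfect fourth → Dbb6 (5 semitones).

Dbb6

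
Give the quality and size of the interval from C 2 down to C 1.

Descending from C2 to C1 is the same interval as ascending C1 to C2.
C to C is the same letter name, plus an octave, so the interval is some kind of octave.
C1 to C2 is 12 semitones, matching the perfect octave exactly, so the quality is perfect.

P8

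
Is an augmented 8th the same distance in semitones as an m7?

An augmented octave spans 13 semitones; a minor seventh spans 10 semitones. They differ by 3.

No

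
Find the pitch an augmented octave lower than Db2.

Dbb1

For an octave the letter name doesn't change: still D, an octave down.
An augmented octave is 13 semitones; 13 semitones down from Db2 gives Dbb1.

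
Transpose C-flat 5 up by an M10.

E-flat 6

The tenth's letter: C up three letter names plus an octave → E.
A major tenth spans 16 semitones, so from Cb5 the target pitch is Eb6.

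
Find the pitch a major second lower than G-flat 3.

Two letter names down from G: F.
A major second spans 2 semitones, so from Gb3 the target pitch is Fb3.

F-flat 3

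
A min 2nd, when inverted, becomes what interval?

major seventh

The rule of nine gives the new number: 9 − 2 = 7, so a second becomes a seventh.
The quality also flips — minor becomes major — giving a major seventh.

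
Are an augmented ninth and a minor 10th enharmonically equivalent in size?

Yes

An augmented ninth spans 15 semitones, and a minor tenth also spans 15 semitones — they're enharmonic.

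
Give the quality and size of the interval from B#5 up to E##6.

augmented 4th

B to E spans four letter names (B-C-D-E) — that makes it a fourth of some quality.
The perfect fourth is 5 semitones; here we have 6, one semitone wider: augmented.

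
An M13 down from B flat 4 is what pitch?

The thirteenth's letter: B down six letter names plus an octave → D.
Moving 21 semitones down from Bb4 (the size of a major thirteenth) reaches Db3.

D flat 3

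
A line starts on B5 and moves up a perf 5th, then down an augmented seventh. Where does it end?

Up a perfect fifth from B5: F#6 (7 semitones up).
F#6 down an augmented seventh → Gb5 (12 semitones).

Gb5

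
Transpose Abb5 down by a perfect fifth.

Dbb5

The fifth takes the letter from A down to D.
A perfect fifth is 7 semitones; 7 semitones down from Abb5 gives Dbb5.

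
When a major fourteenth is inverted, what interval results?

minor second

First reduce the compound major fourteenth to its simple form, a major seventh.
Interval numbers invert to sum to nine: 7 + 2 = 9, so a seventh inverts to a second.
Quality inverts too: major becomes minor. That makes the inversion a minor second.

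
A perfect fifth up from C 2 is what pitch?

G 2

Counting five letter names up from C lands on G.
Moving 7 semitones up from C2 (the size of a perfect fifth) reaches G2.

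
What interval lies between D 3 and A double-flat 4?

doubly diminished twelfth

D to A spans five letter names (D-E-F-G-A), plus an octave: a twelfth.
The perfect twelfth is 19 semitones; here we have 17, two semitones narrower: doubly diminished.
(Equivalently, a compound doubly diminished fifth: a doubly diminished fifth plus an octave.)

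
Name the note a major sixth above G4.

E5

The sixth takes the letter from G up to E.
A major sixth spans 9 semitones, so from G4 the target pitch is E5.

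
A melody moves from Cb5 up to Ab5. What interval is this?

C to A spans six letter names (C-D-E-F-G-A) — that makes it a sixth of some quality.
The major sixth spans 9 semitones, and Cb5 to Ab5 is exactly 9 semitones — so this is a major sixth.

M6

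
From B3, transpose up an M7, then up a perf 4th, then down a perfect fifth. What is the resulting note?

B3 up a major seventh → A#4 (11 semitones).
Up a perfect fourth from A#4: D#5 (5 semitones up).
Down a perfect fifth from D#5: G#4 (7 semitones down).

G#4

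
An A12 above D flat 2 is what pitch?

A 3

Counting five letter names plus an octave up from D lands on A.
An augmented twelfth spans 20 semitones, so from Db2 the target pitch is A3.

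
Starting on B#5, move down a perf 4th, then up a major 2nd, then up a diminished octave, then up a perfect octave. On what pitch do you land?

G#7

A perfect fourth down from B#5 is F##5.
A major second up from F##5 is G##5.
A diminished octave up from G##5 is G#6.
A perfect octave up from G#6 is G#7.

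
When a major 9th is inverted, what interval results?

First reduce the compound major ninth to its simple form, a major second.
Inverted interval numbers add to nine, so a second pairs with a seventh (2 + 7 = 9).
And major becomes minor under inversion, so we get a minor seventh.

minor 7th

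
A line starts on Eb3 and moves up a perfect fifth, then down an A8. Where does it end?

Bbb2

Eb3 up a perfect fifth → Bb3 (7 semitones).
An augmented octave down from Bb3 is Bbb2.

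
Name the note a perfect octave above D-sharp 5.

D-sharp 6

For an octave the letter name doesn't change: still D, an octave up.
Moving 12 semitones up from D#5 (the size of a perfect octave) reaches D#6.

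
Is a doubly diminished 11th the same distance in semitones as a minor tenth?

A doubly diminished eleventh spans 15 semitones, and a minor tenth also spans 15 semitones — they're enharmonic.

Yes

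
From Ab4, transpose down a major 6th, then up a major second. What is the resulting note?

Db4

Ab4 down a major sixth → Cb4 (9 semitones).
Cb4 up a major second → Db4 (2 semitones).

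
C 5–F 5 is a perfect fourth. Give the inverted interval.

perfect fifth

Interval numbers invert to sum to nine: 4 + 5 = 9, so a fourth inverts to a fifth.
And perfect stays perfect under inversion, so we get a perfect fifth.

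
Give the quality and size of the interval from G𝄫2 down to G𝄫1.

Descending from Gbb2 to Gbb1 is the same interval as ascending Gbb1 to Gbb2.
G to G is the same letter name, plus an octave: an octave.
Gbb1 to Gbb2 is 12 semitones, matching the perfect octave exactly, so the quality is perfect.

perfect 8th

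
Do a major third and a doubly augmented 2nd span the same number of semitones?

Yes

A major third = 4 semitones = a doubly augmented second; enharmonically equal.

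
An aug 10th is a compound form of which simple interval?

Subtracting seven from the interval number removes an octave: 10 − 7 = 3.
So an augmented tenth is an octave plus an augmented third. The quality is unchanged.

augmented 3rd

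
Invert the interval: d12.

First reduce the compound diminished twelfth to its simple form, a diminished fifth.
Interval numbers invert to sum to nine: 5 + 4 = 9, so a fifth inverts to a fourth.
Quality inverts too: diminished becomes augmented. That makes the inversion an augmented fourth.

A4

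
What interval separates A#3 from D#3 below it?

Descending from A#3 to D#3 is the same interval as ascending D#3 to A#3.
D to A spans five letter names (D-E-F-G-A), so the interval is some kind of fifth.
The perfect fifth spans 7 semitones, and D#3 to A#3 is exactly 7 semitones — so this is a perfect fifth.

perfect fifth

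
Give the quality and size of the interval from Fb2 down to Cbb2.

A4

Descending from Fb2 to Cbb2 is the same interval as ascending Cbb2 to Fb2.
C to F spans four letter names (C-D-E-F), so the interval is some kind of fourth.
A perfect fourth would be 5 semitones; Cbb2 to Fb2 is 6, one semitone wider, so the interval is augmented.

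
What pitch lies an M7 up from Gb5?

F6

The seventh takes the letter from G up to F.
A major seventh is 11 semitones; 11 semitones up from Gb5 gives F6.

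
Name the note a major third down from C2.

Three letter names down from C: A.
A major third spans 4 semitones, so from C2 the target pitch is Ab1.

Ab1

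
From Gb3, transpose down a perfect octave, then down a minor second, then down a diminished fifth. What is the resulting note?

B1

Gb3 down a perfect octave → Gb2 (12 semitones).
Down a minor second from Gb2: F2 (1 semitone down).
F2 down a diminished fifth → B1 (6 semitones).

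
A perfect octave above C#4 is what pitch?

For an octave the letter name doesn't change: still C, an octave up.
A perfect octave is 12 semitones; 12 semitones up from C#4 gives C#5.

C#5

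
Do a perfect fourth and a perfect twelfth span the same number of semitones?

5 semitones (perfect fourth) vs 19 semitones (perfect twelfth): not equal.

No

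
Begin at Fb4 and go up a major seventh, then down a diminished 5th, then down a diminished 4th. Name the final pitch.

A major seventh up from Fb4 is Eb5.
A diminished fifth down from Eb5 is A4.
A diminished fourth down from A4 is E#4.

E#4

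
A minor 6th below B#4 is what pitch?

D##4

Six letter names down from B: D.
Moving 8 semitones down from B#4 (the size of a minor sixth) reaches D##4.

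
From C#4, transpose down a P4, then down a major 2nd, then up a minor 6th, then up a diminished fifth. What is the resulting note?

Ab4

C#4 down a perfect fourth → G#3 (5 semitones).
A major second down from G#3 is F#3.
F#3 up a minor sixth → D4 (8 semitones).
Up a diminished fifth from D4: Ab4 (6 semitones up).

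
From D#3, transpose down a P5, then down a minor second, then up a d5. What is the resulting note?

C#3

Down a perfect fifth from D#3: G#2 (7 semitones down).
G#2 down a minor second → F##2 (1 semitone).
Up a diminished fifth from F##2: C#3 (6 semitones up).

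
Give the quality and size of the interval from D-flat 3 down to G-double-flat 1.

augmented 12th

Descending from Db3 to Gbb1 is the same interval as ascending Gbb1 to Db3.
G to D spans five letter names (G-A-B-C-D), plus an octave: a twelfth.
A perfect twelfth would be 19 semitones; Gbb1 to Db3 is 20, one semitone wider, so the interval is augmented.
(Equivalently, a compound augmented fifth: an augmented fifth plus an octave.)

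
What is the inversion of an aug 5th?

diminished 4th

The rule of nine gives the new number: 9 − 5 = 4, so a fifth becomes a fourth.
The quality also flips — augmented becomes diminished — giving a diminished fourth.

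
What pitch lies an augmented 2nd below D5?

Cb5

Two letter names down from D: C.
An augmented second is 3 semitones; 3 semitones down from D5 gives Cb5.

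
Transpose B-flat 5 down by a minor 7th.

C 5

Counting seven letter names down from B lands on C.
Moving 10 semitones down from Bb5 (the size of a minor seventh) reaches C5.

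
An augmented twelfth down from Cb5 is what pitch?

Counting five letter names plus an octave down from C lands on F.
An augmented twelfth spans 20 semitones, so from Cb5 the target pitch is Fbb3.

Fbb3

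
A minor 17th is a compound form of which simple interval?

Take out 2 octaves (14 from the number): 17 − 14 = 3.
That makes a minor seventeenth a compound minor third — 2 octaves plus a minor third.

m3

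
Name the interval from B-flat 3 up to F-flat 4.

d5

B to F spans five letter names (B-C-D-E-F) — that makes it a fifth of some quality.
A perfect fifth would be 7 semitones; Bb3 to Fb4 is 6, one semitone narrower, so the interval is diminished.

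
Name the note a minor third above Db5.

Counting three letter names up from D lands on F.
Moving 3 semitones up from Db5 (the size of a minor third) reaches Fb5.

Fb5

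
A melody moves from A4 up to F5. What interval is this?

A to F spans six letter names (A-B-C-D-E-F): a sixth.
At 8 semitones, A4→F5 falls one short of a major sixth: minor.

m6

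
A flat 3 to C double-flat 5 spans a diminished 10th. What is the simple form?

Subtracting seven from the interval number removes an octave: 10 − 7 = 3.
So a diminished tenth is an octave plus a diminished third. The quality is unchanged.

d3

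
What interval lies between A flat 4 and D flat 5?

perfect fourth

A to D spans four letter names (A-B-C-D): a fourth.
The perfect fourth spans 5 semitones, and Ab4 to Db5 is exactly 5 semitones — so this is a perfect fourth.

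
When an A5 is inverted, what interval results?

diminished fourth

Inverted interval numbers add to nine, so a fifth pairs with a fourth (5 + 4 = 9).
The quality also flips — augmented becomes diminished — giving a diminished fourth.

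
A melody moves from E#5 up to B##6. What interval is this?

augmented twelfth

E to B spans five letter names (E-F-G-A-B), plus an octave, so the interval is some kind of twelfth.
E#5 to B##6 spans 20 semitones — one semitone wider than the perfect twelfth (19) — giving an augmented twelfth.
(Equivalently, a compound augmented fifth: an augmented fifth plus an octave.)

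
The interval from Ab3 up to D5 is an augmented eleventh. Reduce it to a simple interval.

A4

Take out an octave (7 from the number): 11 − 7 = 4.
So an augmented eleventh is an octave plus an augmented fourth. The quality is unchanged.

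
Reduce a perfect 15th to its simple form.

perfect 8th

Each octave removed subtracts seven from the number: 15 − 7 = 8.
So a perfect fifteenth is an octave plus a perfect octave. The quality is unchanged.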